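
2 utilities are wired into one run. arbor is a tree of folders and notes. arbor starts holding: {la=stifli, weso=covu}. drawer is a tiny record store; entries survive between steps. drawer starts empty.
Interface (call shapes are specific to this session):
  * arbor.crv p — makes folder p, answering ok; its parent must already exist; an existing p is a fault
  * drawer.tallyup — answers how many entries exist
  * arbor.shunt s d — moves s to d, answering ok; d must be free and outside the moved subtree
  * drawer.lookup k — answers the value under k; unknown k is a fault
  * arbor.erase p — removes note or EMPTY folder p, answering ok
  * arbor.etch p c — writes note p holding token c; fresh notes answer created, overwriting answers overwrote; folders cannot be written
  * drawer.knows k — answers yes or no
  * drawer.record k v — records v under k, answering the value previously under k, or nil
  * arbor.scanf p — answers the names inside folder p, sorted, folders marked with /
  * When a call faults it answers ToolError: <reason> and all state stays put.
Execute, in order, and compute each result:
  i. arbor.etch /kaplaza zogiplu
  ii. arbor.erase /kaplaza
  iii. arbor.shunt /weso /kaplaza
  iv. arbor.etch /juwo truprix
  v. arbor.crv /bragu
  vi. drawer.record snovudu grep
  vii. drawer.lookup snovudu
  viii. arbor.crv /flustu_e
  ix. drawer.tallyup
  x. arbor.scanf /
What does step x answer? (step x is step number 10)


Answer: [bragu/, flustu_e/, juwo, kaplaza, la]

Derivation:
-> etch(p='/kaplaza', c='zogiplu')
<- created
-> erase(p='/kaplaza')
<- ok
-> shunt(s='/weso', d='/kaplaza')
<- ok
-> etch(p='/juwo', c='truprix')
<- created
-> crv(p='/bragu')
<- ok
-> record(k='snovudu', v='grep')
<- nil
-> lookup(k='snovudu')
<- grep
-> crv(p='/flustu_e')
<- ok
-> tallyup()
<- 1
-> scanf(p='/')
<- [bragu/, flustu_e/, juwo, kaplaza, la]


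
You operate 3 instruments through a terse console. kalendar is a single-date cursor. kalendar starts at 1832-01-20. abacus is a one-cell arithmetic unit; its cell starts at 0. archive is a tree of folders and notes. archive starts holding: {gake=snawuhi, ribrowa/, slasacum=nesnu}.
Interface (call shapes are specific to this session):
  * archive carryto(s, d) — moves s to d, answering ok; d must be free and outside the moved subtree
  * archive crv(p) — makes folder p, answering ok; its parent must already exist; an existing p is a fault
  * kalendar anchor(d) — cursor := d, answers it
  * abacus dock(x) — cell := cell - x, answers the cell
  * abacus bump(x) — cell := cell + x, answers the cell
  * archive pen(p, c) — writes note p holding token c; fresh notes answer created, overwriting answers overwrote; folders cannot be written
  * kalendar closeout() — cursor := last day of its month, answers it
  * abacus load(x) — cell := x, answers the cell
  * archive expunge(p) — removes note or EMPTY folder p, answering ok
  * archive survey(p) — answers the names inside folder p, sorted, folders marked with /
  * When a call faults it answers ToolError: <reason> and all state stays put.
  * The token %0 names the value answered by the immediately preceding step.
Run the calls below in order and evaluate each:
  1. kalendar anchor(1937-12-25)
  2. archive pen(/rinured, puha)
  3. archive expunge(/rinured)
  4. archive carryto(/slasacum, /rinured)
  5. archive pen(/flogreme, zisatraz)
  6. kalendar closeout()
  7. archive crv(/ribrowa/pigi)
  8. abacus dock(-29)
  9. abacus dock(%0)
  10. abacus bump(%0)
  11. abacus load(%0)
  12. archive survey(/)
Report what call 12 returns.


Answer: [flogreme, gake, ribrowa/, rinured]

Derivation:
>>> kalendar anchor d='1937-12-25'
:: 1937-12-25
>>> archive pen p='/rinured' c='puha'
:: created
>>> archive expunge p='/rinured'
:: ok
>>> archive carryto s='/slasacum' d='/rinured'
:: ok
>>> archive pen p='/flogreme' c='zisatraz'
:: created
>>> kalendar closeout
:: 1937-12-31
>>> archive crv p='/ribrowa/pigi'
:: ok
>>> abacus dock x='-29'
:: 29
>>> abacus dock x='%0'
:: 0
>>> abacus bump x='%0'
:: 0
>>> abacus load x='%0'
:: 0
>>> archive survey p='/'
:: [flogreme, gake, ribrowa/, rinured]


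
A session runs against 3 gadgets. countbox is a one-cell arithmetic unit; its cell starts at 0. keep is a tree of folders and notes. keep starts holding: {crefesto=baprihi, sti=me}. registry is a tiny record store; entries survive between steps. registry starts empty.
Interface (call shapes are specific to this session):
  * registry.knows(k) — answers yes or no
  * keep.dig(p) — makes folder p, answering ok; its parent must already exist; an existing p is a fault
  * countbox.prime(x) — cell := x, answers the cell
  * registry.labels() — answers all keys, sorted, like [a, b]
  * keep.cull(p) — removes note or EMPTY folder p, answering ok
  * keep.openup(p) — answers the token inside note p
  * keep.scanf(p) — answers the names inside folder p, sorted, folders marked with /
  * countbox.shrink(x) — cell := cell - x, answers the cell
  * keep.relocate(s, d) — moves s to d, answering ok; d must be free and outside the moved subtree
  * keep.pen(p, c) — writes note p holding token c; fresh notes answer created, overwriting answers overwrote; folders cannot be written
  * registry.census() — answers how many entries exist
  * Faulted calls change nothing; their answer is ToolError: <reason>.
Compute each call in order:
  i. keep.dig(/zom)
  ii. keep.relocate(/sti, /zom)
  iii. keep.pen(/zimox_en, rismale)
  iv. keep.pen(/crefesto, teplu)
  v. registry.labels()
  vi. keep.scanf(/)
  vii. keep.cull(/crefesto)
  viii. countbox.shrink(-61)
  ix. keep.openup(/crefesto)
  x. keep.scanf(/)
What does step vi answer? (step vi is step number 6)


~$ dig p→/zom
:: ok
~$ relocate s→/sti d→/zom
:: ToolError: exists
~$ pen p→/zimox_en c→rismale
:: created
~$ pen p→/crefesto c→teplu
:: overwrote
~$ labels
:: []
~$ scanf p→/
:: [crefesto, sti, zimox_en, zom/]
~$ cull p→/crefesto
:: ok
~$ shrink x→-61
:: 61
~$ openup p→/crefesto
:: ToolError: not found
~$ scanf p→/
:: [sti, zimox_en, zom/]

Answer: [crefesto, sti, zimox_en, zom/]


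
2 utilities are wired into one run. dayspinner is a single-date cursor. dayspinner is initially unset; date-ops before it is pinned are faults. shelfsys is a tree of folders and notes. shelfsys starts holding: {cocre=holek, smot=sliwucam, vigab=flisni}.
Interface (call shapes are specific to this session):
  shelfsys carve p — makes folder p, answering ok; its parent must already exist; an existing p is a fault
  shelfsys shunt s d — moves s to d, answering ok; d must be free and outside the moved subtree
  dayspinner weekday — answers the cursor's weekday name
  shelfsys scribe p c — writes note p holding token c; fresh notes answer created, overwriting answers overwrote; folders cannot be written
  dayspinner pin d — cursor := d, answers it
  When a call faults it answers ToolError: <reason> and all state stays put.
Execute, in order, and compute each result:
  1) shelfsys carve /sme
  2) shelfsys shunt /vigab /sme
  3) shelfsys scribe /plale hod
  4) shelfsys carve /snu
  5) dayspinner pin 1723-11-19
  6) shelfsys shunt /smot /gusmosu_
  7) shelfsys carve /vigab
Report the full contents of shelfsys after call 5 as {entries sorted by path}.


==> shelfsys carve(p→/sme)
<== ok
==> shelfsys shunt(s→/vigab, d→/sme)
<== ToolError: exists
==> shelfsys scribe(p→/plale, c→hod)
<== created
==> shelfsys carve(p→/snu)
<== ok
==> dayspinner pin(d→1723-11-19)
<== 1723-11-19
==> shelfsys shunt(s→/smot, d→/gusmosu_)
<== ok
==> shelfsys carve(p→/vigab)
<== ToolError: exists

Answer: {cocre=holek, plale=hod, sme/, smot=sliwucam, snu/, vigab=flisni}


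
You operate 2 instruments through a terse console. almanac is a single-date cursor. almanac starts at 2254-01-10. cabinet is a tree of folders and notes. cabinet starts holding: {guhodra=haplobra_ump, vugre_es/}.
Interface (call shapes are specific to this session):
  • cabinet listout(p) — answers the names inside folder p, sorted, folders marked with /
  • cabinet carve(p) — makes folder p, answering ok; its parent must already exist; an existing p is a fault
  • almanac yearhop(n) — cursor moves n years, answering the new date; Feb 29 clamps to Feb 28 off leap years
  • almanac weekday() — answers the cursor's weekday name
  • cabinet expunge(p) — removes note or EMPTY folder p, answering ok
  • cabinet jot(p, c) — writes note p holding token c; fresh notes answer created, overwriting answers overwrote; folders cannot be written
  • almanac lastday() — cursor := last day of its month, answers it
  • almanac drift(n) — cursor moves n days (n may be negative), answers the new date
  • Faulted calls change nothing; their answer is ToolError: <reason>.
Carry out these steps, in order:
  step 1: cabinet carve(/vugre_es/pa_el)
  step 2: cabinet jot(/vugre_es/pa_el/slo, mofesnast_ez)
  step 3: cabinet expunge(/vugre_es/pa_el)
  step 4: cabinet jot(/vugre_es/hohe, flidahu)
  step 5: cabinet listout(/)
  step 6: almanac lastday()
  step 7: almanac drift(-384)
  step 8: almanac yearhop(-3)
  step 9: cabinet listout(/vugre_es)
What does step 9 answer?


Answer: [hohe, pa_el/]

Derivation:
% cabinet carve /vugre_es/pa_el
= ok
% cabinet jot /vugre_es/pa_el/slo mofesnast_ez
= created
% cabinet expunge /vugre_es/pa_el
= ToolError: not empty
% cabinet jot /vugre_es/hohe flidahu
= created
% cabinet listout /
= [guhodra, vugre_es/]
% almanac lastday
= 2254-01-31
% almanac drift -384
= 2253-01-12
% almanac yearhop -3
= 2250-01-12
% cabinet listout /vugre_es
= [hohe, pa_el/]


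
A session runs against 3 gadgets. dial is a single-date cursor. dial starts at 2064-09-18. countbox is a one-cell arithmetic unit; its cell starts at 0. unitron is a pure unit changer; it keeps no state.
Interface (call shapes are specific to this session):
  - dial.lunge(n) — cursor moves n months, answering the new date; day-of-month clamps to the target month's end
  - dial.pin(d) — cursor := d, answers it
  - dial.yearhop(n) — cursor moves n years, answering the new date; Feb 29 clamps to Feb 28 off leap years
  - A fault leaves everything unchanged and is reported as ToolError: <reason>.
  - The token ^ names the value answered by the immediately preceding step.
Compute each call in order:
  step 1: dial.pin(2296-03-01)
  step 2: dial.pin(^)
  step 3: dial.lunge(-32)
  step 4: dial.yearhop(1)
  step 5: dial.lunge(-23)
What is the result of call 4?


>>> dial.pin 2296-03-01
:: 2296-03-01
>>> dial.pin ^
:: 2296-03-01
>>> dial.lunge -32
:: 2293-07-01
>>> dial.yearhop 1
:: 2294-07-01
>>> dial.lunge -23
:: 2292-08-01

Answer: 2294-07-01


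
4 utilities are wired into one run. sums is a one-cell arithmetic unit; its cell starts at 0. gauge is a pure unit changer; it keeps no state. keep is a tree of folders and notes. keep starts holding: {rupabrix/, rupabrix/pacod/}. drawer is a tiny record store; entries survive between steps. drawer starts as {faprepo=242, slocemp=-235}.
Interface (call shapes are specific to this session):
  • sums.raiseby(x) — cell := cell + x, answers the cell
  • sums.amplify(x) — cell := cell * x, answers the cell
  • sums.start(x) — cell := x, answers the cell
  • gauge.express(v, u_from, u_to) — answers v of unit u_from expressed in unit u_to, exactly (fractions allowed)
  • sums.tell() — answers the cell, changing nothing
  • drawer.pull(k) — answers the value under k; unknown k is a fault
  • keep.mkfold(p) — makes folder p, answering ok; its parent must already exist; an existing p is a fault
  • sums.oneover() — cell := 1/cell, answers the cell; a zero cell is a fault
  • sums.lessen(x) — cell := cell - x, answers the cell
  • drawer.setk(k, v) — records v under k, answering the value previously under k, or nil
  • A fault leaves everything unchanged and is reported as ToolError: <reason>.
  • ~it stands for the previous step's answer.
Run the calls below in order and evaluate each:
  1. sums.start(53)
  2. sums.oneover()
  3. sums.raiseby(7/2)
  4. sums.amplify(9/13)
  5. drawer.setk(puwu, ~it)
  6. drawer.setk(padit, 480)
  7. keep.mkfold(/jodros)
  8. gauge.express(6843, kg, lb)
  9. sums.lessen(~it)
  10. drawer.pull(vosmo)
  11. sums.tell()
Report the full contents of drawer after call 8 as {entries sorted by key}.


·→ sums.start(x→53)
·← 53
·→ sums.oneover()
·← 1/53
·→ sums.raiseby(x→7/2)
·← 373/106
·→ sums.amplify(x→9/13)
·← 3357/1378
·→ drawer.setk(k→puwu, v→~it)
·← nil
·→ drawer.setk(k→padit, v→480)
·← nil
·→ keep.mkfold(p→/jodros)
·← ok
·→ gauge.express(v→6843, u_from→kg, u_to→lb)
·← 684300000000/45359237
·→ sums.lessen(x→~it)
·← -942813129041391/62505028586
·→ drawer.pull(k→vosmo)
·← ToolError: no such key vosmo
·→ sums.tell()
·← -942813129041391/62505028586

Answer: {faprepo=242, padit=480, puwu=3357/1378, slocemp=-235}


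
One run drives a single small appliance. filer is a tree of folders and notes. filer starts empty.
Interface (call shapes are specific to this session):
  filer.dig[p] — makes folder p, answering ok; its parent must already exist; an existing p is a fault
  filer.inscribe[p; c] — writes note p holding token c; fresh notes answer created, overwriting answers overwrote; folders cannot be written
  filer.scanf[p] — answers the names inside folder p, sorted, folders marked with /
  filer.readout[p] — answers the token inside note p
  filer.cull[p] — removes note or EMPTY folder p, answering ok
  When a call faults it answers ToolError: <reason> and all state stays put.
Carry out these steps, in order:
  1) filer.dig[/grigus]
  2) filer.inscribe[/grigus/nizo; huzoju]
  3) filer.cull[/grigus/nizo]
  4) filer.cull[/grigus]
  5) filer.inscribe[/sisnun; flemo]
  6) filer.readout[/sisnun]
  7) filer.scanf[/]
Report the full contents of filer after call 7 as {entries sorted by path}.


CALL dig[p→/grigus]
RET  ok
CALL inscribe[p→/grigus/nizo; c→huzoju]
RET  created
CALL cull[p→/grigus/nizo]
RET  ok
CALL cull[p→/grigus]
RET  ok
CALL inscribe[p→/sisnun; c→flemo]
RET  created
CALL readout[p→/sisnun]
RET  flemo
CALL scanf[p→/]
RET  [sisnun]

Answer: {sisnun=flemo}


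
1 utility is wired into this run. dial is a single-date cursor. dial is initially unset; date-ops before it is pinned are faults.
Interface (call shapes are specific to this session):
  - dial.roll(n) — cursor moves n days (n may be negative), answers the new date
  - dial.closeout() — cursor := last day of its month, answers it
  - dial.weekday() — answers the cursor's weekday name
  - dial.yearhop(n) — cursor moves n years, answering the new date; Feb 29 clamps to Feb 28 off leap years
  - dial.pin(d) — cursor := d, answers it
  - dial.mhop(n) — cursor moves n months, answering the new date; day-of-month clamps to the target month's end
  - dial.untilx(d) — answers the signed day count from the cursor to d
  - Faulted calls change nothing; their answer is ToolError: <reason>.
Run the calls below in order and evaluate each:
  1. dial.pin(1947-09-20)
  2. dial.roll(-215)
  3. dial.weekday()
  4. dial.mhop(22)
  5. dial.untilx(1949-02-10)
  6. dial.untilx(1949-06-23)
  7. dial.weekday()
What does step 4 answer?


Answer: 1948-12-17

Derivation:
# 1. pin(d→1947-09-20) : 1947-09-20
# 2. roll(n→-215) : 1947-02-17
# 3. weekday() : Monday
# 4. mhop(n→22) : 1948-12-17
# 5. untilx(d→1949-02-10) : 55
# 6. untilx(d→1949-06-23) : 188
# 7. weekday() : Friday


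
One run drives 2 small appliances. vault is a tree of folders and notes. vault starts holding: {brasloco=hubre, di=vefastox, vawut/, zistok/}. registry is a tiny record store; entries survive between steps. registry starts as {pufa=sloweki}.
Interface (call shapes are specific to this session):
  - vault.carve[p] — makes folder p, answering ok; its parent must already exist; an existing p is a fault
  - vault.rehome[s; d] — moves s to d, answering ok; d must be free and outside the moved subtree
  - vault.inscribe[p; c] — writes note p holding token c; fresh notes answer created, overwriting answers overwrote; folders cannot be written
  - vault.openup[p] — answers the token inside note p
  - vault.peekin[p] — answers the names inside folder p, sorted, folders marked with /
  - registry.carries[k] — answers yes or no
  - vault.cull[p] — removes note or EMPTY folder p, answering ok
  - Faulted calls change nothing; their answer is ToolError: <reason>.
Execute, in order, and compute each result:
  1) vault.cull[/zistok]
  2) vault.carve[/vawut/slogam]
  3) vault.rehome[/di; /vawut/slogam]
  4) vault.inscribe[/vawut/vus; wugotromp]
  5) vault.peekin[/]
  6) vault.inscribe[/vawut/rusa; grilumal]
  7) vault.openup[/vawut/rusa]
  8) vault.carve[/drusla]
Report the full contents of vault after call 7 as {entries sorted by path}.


Do: vault.cull[/zistok]
See: ok
Do: vault.carve[/vawut/slogam]
See: ok
Do: vault.rehome[/di; /vawut/slogam]
See: ToolError: exists
Do: vault.inscribe[/vawut/vus; wugotromp]
See: created
Do: vault.peekin[/]
See: [brasloco, di, vawut/]
Do: vault.inscribe[/vawut/rusa; grilumal]
See: created
Do: vault.openup[/vawut/rusa]
See: grilumal
Do: vault.carve[/drusla]
See: ok

Answer: {brasloco=hubre, di=vefastox, vawut/, vawut/rusa=grilumal, vawut/slogam/, vawut/vus=wugotromp}


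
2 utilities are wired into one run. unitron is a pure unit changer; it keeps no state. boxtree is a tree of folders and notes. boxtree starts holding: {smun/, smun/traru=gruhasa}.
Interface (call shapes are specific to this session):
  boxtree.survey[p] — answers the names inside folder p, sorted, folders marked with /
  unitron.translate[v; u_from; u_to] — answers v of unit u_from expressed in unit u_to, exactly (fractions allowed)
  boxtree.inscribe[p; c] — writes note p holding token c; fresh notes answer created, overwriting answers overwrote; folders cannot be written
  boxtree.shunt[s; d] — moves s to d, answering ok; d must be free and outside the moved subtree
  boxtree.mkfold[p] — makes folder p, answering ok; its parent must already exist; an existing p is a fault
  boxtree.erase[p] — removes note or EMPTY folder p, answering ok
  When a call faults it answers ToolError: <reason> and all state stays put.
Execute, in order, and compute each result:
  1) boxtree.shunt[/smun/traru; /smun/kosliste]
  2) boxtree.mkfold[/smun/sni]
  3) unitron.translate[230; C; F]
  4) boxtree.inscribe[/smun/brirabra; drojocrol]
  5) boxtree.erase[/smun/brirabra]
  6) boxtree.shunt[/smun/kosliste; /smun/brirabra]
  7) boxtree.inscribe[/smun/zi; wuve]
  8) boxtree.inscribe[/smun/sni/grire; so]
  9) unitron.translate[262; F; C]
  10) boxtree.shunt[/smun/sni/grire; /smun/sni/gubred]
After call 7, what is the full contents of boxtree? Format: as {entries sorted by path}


Answer: {smun/, smun/brirabra=gruhasa, smun/sni/, smun/zi=wuve}

Derivation:
~$ shunt s: /smun/traru d: /smun/kosliste
[out] ok
~$ mkfold p: /smun/sni
[out] ok
~$ translate v: 230 u_from: C u_to: F
[out] 446
~$ inscribe p: /smun/brirabra c: drojocrol
[out] created
~$ erase p: /smun/brirabra
[out] ok
~$ shunt s: /smun/kosliste d: /smun/brirabra
[out] ok
~$ inscribe p: /smun/zi c: wuve
[out] created
~$ inscribe p: /smun/sni/grire c: so
[out] created
~$ translate v: 262 u_from: F u_to: C
[out] 1150/9
~$ shunt s: /smun/sni/grire d: /smun/sni/gubred
[out] ok


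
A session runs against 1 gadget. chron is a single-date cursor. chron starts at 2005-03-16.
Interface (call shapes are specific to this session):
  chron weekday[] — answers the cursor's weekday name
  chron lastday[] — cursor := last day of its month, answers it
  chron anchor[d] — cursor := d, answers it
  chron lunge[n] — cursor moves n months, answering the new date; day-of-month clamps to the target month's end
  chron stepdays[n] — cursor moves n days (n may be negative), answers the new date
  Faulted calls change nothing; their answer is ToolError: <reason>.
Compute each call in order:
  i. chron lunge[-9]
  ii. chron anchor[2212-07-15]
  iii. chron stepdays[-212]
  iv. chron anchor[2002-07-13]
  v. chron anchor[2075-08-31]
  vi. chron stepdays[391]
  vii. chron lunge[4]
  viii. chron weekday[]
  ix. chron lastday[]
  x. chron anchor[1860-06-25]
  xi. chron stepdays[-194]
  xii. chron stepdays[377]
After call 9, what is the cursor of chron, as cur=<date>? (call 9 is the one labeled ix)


Answer: cur=2077-01-31

Derivation:
>> chron lunge(n='-9')
<< 2004-06-16
>> chron anchor(d='2212-07-15')
<< 2212-07-15
>> chron stepdays(n='-212')
<< 2211-12-16
>> chron anchor(d='2002-07-13')
<< 2002-07-13
>> chron anchor(d='2075-08-31')
<< 2075-08-31
>> chron stepdays(n='391')
<< 2076-09-25
>> chron lunge(n='4')
<< 2077-01-25
>> chron weekday()
<< Monday
>> chron lastday()
<< 2077-01-31
>> chron anchor(d='1860-06-25')
<< 1860-06-25
>> chron stepdays(n='-194')
<< 1859-12-14
>> chron stepdays(n='377')
<< 1860-12-25


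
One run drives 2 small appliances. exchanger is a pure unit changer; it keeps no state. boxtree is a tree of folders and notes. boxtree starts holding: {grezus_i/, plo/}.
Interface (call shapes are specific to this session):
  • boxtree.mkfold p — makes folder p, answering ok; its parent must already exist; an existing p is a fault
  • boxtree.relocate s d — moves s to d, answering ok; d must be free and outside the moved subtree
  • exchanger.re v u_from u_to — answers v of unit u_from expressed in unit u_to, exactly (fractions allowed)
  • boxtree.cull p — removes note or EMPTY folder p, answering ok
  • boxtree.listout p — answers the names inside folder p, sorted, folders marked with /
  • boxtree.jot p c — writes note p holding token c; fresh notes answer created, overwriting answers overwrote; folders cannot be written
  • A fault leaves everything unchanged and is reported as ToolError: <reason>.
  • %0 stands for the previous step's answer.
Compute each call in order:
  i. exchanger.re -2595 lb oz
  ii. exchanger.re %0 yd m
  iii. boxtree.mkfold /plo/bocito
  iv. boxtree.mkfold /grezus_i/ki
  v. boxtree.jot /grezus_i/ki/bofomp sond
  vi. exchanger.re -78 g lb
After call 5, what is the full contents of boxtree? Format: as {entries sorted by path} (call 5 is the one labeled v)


Answer: {grezus_i/, grezus_i/ki/, grezus_i/ki/bofomp=sond, plo/, plo/bocito/}

Derivation:
==> exchanger.re(v→-2595, u_from→lb, u_to→oz)
<== -41520
==> exchanger.re(v→%0, u_from→yd, u_to→m)
<== -4745736/125
==> boxtree.mkfold(p→/plo/bocito)
<== ok
==> boxtree.mkfold(p→/grezus_i/ki)
<== ok
==> boxtree.jot(p→/grezus_i/ki/bofomp, c→sond)
<== created
==> exchanger.re(v→-78, u_from→g, u_to→lb)
<== -7800000/45359237


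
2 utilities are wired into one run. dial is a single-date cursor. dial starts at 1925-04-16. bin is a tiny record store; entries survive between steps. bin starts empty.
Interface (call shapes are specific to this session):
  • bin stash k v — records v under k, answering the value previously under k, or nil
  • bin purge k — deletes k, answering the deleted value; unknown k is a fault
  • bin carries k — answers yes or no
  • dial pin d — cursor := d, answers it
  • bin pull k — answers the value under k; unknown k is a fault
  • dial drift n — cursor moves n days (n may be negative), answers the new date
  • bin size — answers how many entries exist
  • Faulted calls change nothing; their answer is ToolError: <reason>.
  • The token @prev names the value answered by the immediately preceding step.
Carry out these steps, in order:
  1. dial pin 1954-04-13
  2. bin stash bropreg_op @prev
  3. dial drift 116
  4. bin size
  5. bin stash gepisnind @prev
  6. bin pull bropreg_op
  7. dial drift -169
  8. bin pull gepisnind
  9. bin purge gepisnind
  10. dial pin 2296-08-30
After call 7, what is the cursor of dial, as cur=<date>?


Answer: cur=1954-02-19

Derivation:
-- dial pin(d='1954-04-13') => 1954-04-13
-- bin stash(k='bropreg_op', v='@prev') => nil
-- dial drift(n='116') => 1954-08-07
-- bin size() => 1
-- bin stash(k='gepisnind', v='@prev') => nil
-- bin pull(k='bropreg_op') => 1954-04-13
-- dial drift(n='-169') => 1954-02-19
-- bin pull(k='gepisnind') => 1
-- bin purge(k='gepisnind') => 1
-- dial pin(d='2296-08-30') => 2296-08-30


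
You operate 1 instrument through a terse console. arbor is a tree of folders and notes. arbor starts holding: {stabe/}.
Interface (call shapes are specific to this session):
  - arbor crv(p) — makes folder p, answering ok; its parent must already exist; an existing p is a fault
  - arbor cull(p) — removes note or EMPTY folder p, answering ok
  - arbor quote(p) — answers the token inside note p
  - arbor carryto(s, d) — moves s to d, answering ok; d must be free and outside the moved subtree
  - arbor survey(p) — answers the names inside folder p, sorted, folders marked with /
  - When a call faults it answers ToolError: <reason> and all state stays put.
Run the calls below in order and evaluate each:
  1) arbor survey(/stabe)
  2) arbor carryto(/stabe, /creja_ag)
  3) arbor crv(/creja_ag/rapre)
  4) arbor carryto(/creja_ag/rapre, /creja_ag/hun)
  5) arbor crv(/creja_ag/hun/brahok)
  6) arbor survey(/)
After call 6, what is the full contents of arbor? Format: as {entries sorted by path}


Answer: {creja_ag/, creja_ag/hun/, creja_ag/hun/brahok/}

Derivation:
~$ arbor survey p: /stabe
  []
~$ arbor carryto s: /stabe d: /creja_ag
  ok
~$ arbor crv p: /creja_ag/rapre
  ok
~$ arbor carryto s: /creja_ag/rapre d: /creja_ag/hun
  ok
~$ arbor crv p: /creja_ag/hun/brahok
  ok
~$ arbor survey p: /
  [creja_ag/]


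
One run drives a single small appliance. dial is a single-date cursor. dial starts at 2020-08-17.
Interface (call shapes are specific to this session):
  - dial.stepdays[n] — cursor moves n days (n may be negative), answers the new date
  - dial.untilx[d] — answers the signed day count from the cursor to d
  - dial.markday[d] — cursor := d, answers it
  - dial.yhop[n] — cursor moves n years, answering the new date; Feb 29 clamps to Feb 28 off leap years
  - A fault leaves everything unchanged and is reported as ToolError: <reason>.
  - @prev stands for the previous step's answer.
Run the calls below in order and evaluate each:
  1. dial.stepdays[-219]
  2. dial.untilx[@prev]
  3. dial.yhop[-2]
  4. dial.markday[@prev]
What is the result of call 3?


Answer: 2018-01-11

Derivation:
>> dial.stepdays(n='-219')
<< 2020-01-11
>> dial.untilx(d='@prev')
<< 0
>> dial.yhop(n='-2')
<< 2018-01-11
>> dial.markday(d='@prev')
<< 2018-01-11


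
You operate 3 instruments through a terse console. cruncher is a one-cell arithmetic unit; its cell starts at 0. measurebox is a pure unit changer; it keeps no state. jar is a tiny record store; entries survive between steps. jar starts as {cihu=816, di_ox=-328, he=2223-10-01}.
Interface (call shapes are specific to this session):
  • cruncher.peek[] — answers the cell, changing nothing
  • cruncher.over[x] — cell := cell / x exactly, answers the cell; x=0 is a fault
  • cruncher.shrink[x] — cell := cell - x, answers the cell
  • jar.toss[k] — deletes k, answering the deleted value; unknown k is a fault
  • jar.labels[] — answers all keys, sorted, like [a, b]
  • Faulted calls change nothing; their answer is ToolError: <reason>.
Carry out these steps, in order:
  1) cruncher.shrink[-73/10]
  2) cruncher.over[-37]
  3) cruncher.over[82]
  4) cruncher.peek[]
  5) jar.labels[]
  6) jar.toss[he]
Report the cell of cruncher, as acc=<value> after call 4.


>>> cruncher.shrink x='-73/10'
= 73/10
>>> cruncher.over x='-37'
= -73/370
>>> cruncher.over x='82'
= -73/30340
>>> cruncher.peek
= -73/30340
>>> jar.labels
= [cihu, di_ox, he]
>>> jar.toss k='he'
= 2223-10-01

Answer: acc=-73/30340


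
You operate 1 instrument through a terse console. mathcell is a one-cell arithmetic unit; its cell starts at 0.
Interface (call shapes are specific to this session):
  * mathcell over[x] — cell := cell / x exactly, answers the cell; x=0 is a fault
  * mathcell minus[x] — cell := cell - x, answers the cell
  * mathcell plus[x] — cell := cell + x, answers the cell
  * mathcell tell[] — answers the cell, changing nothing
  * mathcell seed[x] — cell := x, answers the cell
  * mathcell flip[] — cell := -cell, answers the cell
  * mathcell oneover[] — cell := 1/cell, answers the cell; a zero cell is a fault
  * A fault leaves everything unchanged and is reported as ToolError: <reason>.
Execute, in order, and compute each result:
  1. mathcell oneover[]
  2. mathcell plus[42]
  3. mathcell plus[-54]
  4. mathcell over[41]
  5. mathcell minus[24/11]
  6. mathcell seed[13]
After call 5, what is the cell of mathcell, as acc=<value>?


-> mathcell oneover()
<- ToolError: reciprocal of zero
-> mathcell plus(x=42)
<- 42
-> mathcell plus(x=-54)
<- -12
-> mathcell over(x=41)
<- -12/41
-> mathcell minus(x=24/11)
<- -1116/451
-> mathcell seed(x=13)
<- 13

Answer: acc=-1116/451


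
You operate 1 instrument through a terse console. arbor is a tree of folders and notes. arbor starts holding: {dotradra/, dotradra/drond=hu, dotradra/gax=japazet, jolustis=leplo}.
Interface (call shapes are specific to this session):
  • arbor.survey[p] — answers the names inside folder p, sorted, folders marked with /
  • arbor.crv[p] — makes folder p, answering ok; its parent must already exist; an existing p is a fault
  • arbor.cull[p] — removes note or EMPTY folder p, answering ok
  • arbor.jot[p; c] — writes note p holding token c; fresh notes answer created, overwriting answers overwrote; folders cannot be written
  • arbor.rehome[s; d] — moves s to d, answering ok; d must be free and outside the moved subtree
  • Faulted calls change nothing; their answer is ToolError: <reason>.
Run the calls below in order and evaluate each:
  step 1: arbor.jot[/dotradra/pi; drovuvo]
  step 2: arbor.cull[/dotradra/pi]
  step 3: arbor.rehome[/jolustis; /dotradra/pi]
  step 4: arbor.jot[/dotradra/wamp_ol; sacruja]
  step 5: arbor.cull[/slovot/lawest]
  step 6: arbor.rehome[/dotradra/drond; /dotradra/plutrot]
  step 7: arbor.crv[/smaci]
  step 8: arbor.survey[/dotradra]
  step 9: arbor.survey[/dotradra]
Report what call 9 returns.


Answer: [gax, pi, plutrot, wamp_ol]

Derivation:
# 1. arbor.jot(p='/dotradra/pi', c='drovuvo') == created
# 2. arbor.cull(p='/dotradra/pi') == ok
# 3. arbor.rehome(s='/jolustis', d='/dotradra/pi') == ok
# 4. arbor.jot(p='/dotradra/wamp_ol', c='sacruja') == created
# 5. arbor.cull(p='/slovot/lawest') == ToolError: not found
# 6. arbor.rehome(s='/dotradra/drond', d='/dotradra/plutrot') == ok
# 7. arbor.crv(p='/smaci') == ok
# 8. arbor.survey(p='/dotradra') == [gax, pi, plutrot, wamp_ol]
# 9. arbor.survey(p='/dotradra') == [gax, pi, plutrot, wamp_ol]


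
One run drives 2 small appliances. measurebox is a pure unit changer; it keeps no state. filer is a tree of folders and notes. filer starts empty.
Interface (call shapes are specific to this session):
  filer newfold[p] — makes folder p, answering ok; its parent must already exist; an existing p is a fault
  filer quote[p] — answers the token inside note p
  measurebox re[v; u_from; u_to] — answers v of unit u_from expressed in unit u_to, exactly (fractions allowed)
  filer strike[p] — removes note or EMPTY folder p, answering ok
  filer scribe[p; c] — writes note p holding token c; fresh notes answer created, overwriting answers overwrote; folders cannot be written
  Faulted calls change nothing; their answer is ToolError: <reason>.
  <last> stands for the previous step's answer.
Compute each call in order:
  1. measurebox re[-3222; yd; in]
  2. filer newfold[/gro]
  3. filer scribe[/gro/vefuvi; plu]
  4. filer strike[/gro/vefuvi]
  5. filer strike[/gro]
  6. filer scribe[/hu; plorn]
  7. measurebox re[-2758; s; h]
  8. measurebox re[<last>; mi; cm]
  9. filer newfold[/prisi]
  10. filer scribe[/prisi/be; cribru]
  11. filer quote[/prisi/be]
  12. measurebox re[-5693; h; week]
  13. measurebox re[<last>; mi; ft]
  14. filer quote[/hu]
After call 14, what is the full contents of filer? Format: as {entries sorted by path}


Answer: {hu=plorn, prisi/, prisi/be=cribru}

Derivation:
·→ measurebox re(v=-3222, u_from=yd, u_to=in)
·← -115992
·→ filer newfold(p=/gro)
·← ok
·→ filer scribe(p=/gro/vefuvi, c=plu)
·← created
·→ filer strike(p=/gro/vefuvi)
·← ok
·→ filer strike(p=/gro)
·← ok
·→ filer scribe(p=/hu, c=plorn)
·← created
·→ measurebox re(v=-2758, u_from=s, u_to=h)
·← -1379/1800
·→ measurebox re(v=<last>, u_from=mi, u_to=cm)
·← -15411704/125
·→ filer newfold(p=/prisi)
·← ok
·→ filer scribe(p=/prisi/be, c=cribru)
·← created
·→ filer quote(p=/prisi/be)
·← cribru
·→ measurebox re(v=-5693, u_from=h, u_to=week)
·← -5693/168
·→ measurebox re(v=<last>, u_from=mi, u_to=ft)
·← -1252460/7
·→ filer quote(p=/hu)
·← plorn


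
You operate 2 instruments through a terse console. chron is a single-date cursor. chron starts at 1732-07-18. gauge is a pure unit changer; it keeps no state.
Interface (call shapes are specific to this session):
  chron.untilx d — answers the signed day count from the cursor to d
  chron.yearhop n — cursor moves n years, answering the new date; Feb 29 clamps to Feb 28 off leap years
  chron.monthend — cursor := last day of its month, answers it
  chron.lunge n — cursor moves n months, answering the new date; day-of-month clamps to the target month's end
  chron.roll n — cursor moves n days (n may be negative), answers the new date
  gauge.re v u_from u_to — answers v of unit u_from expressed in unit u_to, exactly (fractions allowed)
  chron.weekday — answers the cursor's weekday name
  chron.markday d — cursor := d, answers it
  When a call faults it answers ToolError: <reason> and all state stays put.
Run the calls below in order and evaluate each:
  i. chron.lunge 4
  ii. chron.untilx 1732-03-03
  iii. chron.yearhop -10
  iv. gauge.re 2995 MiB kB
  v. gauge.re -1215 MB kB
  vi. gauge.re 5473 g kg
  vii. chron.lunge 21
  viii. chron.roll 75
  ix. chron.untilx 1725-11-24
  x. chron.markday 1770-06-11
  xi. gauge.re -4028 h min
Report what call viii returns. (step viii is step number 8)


→ chron.lunge(n='4')
← 1732-11-18
→ chron.untilx(d='1732-03-03')
← -260
→ chron.yearhop(n='-10')
← 1722-11-18
→ gauge.re(v='2995', u_from='MiB', u_to='kB')
← 78512128/25
→ gauge.re(v='-1215', u_from='MB', u_to='kB')
← -1215000
→ gauge.re(v='5473', u_from='g', u_to='kg')
← 5473/1000
→ chron.lunge(n='21')
← 1724-08-18
→ chron.roll(n='75')
← 1724-11-01
→ chron.untilx(d='1725-11-24')
← 388
→ chron.markday(d='1770-06-11')
← 1770-06-11
→ gauge.re(v='-4028', u_from='h', u_to='min')
← -241680

Answer: 1724-11-01


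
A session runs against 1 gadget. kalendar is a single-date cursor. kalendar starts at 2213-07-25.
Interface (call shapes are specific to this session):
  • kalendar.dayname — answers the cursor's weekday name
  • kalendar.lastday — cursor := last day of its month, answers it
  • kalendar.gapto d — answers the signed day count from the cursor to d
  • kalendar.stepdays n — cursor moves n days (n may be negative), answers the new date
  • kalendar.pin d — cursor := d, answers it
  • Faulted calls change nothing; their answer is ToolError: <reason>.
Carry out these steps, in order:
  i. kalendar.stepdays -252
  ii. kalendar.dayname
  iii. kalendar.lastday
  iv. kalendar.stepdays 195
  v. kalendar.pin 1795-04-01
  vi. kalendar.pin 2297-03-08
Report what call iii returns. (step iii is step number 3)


Answer: 2212-11-30

Derivation:
I call stepdays with -252: 2212-11-15.
I use dayname, — result: Sunday.
Using lastday(), yielding 2212-11-30.
I use stepdays with 195: 2213-06-13.
I use pin with 1795-04-01, → 1795-04-01.
I try pin with 2297-03-08, — result: 2297-03-08.


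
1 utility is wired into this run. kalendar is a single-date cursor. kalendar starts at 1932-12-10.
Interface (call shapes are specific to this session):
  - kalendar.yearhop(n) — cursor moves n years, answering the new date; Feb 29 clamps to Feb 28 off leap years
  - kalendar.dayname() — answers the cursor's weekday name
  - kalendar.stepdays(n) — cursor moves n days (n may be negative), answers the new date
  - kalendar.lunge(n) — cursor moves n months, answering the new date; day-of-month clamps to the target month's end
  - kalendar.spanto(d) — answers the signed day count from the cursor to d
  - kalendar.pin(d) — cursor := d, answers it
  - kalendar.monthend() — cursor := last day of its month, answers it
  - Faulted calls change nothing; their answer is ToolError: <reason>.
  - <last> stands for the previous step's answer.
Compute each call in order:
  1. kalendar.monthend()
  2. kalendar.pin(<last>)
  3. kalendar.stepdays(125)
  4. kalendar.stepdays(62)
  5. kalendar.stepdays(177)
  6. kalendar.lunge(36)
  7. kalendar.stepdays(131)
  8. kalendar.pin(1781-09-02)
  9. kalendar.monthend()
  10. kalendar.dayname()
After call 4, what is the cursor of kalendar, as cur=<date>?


Answer: cur=1933-07-06

Derivation:
CALL kalendar.monthend[]
RET  1932-12-31
CALL kalendar.pin[d=<last>]
RET  1932-12-31
CALL kalendar.stepdays[n=125]
RET  1933-05-05
CALL kalendar.stepdays[n=62]
RET  1933-07-06
CALL kalendar.stepdays[n=177]
RET  1933-12-30
CALL kalendar.lunge[n=36]
RET  1936-12-30
CALL kalendar.stepdays[n=131]
RET  1937-05-10
CALL kalendar.pin[d=1781-09-02]
RET  1781-09-02
CALL kalendar.monthend[]
RET  1781-09-30
CALL kalendar.dayname[]
RET  Sunday


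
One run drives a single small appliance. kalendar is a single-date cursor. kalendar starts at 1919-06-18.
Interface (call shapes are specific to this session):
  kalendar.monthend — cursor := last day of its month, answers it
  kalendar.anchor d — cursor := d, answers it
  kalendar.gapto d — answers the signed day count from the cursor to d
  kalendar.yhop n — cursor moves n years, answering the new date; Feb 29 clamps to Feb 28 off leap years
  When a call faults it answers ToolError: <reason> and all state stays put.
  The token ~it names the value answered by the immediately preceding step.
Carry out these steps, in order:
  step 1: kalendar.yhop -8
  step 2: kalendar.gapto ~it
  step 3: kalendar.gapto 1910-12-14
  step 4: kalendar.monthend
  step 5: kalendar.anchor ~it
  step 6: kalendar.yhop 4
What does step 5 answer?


% kalendar.yhop n=-8
= 1911-06-18
% kalendar.gapto d=~it
= 0
% kalendar.gapto d=1910-12-14
= -186
% kalendar.monthend
= 1911-06-30
% kalendar.anchor d=~it
= 1911-06-30
% kalendar.yhop n=4
= 1915-06-30

Answer: 1911-06-30


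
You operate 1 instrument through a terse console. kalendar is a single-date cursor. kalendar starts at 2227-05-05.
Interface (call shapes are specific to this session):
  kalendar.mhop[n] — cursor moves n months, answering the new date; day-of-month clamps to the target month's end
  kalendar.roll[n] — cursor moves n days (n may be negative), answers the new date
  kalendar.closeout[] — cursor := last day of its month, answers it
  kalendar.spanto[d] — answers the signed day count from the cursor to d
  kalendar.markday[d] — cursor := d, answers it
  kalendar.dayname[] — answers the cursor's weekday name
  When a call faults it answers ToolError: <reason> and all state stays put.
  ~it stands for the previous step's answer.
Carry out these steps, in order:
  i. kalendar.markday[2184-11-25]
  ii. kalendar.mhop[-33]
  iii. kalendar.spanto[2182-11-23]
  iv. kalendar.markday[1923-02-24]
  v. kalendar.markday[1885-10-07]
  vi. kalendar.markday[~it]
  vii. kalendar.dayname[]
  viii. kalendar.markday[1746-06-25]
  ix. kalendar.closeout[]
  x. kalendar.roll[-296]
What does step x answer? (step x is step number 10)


Answer: 1745-09-07

Derivation:
% 1. markday(d→2184-11-25) => 2184-11-25
% 2. mhop(n→-33) => 2182-02-25
% 3. spanto(d→2182-11-23) => 271
% 4. markday(d→1923-02-24) => 1923-02-24
% 5. markday(d→1885-10-07) => 1885-10-07
% 6. markday(d→~it) => 1885-10-07
% 7. dayname() => Wednesday
% 8. markday(d→1746-06-25) => 1746-06-25
% 9. closeout() => 1746-06-30
% 10. roll(n→-296) => 1745-09-07


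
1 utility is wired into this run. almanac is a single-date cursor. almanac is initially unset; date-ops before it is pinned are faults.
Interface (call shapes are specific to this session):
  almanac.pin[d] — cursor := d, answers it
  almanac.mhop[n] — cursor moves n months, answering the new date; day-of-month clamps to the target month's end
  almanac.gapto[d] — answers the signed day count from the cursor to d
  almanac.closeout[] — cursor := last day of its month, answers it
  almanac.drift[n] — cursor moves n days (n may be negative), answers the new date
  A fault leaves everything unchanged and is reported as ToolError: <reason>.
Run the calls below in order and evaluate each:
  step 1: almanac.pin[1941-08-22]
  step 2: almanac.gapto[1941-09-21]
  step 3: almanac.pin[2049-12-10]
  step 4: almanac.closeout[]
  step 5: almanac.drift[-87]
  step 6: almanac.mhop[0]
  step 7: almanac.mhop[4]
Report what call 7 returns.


Answer: 2050-02-05

Derivation:
Act: almanac.pin[d='1941-08-22']
Obs: 1941-08-22
Act: almanac.gapto[d='1941-09-21']
Obs: 30
Act: almanac.pin[d='2049-12-10']
Obs: 2049-12-10
Act: almanac.closeout[]
Obs: 2049-12-31
Act: almanac.drift[n='-87']
Obs: 2049-10-05
Act: almanac.mhop[n='0']
Obs: 2049-10-05
Act: almanac.mhop[n='4']
Obs: 2050-02-05
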